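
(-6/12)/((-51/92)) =0.90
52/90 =0.58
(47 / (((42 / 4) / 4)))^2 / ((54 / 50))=3534400 / 11907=296.83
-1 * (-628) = 628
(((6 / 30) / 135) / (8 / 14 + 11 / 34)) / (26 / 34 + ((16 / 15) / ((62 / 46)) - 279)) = -62713 / 10510882245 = -0.00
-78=-78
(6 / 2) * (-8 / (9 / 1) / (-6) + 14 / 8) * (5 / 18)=1025 / 648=1.58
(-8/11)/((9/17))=-136/99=-1.37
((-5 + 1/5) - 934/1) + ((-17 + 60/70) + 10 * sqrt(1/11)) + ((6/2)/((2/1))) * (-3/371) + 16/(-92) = -81501149/85330 + 10 * sqrt(11)/11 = -952.11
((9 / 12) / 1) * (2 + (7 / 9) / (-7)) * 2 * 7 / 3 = 119 / 18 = 6.61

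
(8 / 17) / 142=4 / 1207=0.00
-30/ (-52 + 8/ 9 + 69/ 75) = 6750/ 11293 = 0.60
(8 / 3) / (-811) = -8 / 2433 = -0.00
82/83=0.99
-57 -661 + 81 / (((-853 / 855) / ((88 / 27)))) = -838174 / 853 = -982.62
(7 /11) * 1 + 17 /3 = 208 /33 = 6.30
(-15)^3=-3375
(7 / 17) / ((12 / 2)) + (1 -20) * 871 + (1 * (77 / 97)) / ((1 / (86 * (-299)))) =-365692883 / 9894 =-36961.08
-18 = -18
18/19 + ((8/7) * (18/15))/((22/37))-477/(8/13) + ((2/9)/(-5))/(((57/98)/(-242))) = -753.38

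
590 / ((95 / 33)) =3894 / 19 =204.95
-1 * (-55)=55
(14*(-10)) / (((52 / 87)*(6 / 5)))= -5075 / 26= -195.19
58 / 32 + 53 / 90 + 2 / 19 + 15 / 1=239491 / 13680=17.51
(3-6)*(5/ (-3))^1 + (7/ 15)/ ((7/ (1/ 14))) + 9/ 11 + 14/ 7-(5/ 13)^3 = 39413237/ 5075070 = 7.77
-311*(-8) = 2488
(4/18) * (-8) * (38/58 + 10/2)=-2624/261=-10.05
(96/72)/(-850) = -2/1275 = -0.00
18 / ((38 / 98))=882 / 19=46.42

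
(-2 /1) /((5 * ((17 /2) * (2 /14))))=-28 /85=-0.33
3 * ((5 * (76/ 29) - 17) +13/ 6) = -301/ 58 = -5.19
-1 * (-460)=460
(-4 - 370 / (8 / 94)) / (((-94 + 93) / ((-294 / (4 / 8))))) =-2558682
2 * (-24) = -48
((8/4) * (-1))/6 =-1/3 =-0.33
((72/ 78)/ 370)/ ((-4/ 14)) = -21/ 2405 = -0.01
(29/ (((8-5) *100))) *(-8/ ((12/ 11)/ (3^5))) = -8613/ 50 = -172.26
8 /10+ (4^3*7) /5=452 /5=90.40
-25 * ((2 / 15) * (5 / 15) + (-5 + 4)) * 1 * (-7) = -1505 / 9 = -167.22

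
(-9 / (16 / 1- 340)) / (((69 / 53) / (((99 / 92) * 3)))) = 583 / 8464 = 0.07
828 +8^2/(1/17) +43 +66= 2025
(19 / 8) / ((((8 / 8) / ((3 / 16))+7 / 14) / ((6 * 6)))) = 513 / 35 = 14.66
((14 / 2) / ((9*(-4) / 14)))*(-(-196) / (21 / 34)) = -23324 / 27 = -863.85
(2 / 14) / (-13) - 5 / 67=-522 / 6097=-0.09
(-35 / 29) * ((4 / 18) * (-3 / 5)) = 14 / 87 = 0.16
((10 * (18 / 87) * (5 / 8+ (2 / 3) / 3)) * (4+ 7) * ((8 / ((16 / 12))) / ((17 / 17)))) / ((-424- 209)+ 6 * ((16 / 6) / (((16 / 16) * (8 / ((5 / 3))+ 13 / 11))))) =-0.18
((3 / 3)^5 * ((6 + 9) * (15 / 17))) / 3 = 75 / 17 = 4.41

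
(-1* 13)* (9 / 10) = -11.70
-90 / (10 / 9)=-81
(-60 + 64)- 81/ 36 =7/ 4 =1.75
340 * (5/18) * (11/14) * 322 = 215050/9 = 23894.44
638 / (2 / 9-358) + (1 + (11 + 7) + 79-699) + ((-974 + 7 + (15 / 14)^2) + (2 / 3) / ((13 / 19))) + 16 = -1364003041 / 879060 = -1551.66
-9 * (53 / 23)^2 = -25281 / 529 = -47.79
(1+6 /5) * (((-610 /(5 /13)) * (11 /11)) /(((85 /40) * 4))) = -34892 /85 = -410.49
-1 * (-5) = 5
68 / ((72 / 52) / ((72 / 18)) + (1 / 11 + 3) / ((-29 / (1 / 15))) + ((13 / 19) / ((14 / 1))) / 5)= 33093060 / 169759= 194.94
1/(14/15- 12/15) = 15/2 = 7.50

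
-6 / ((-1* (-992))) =-3 / 496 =-0.01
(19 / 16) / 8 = 19 / 128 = 0.15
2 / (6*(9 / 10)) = 10 / 27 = 0.37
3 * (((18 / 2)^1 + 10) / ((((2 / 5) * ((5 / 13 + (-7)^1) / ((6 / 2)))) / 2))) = -11115 / 86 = -129.24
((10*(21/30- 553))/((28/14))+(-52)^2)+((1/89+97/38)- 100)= -261997/1691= -154.94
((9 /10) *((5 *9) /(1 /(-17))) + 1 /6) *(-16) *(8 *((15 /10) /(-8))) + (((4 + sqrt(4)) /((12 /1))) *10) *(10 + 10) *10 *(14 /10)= -15120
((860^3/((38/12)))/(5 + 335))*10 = 1908168000/323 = 5907640.87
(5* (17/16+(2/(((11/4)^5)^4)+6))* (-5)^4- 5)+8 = 237597134070268178907144773/10763999918920960147216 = 22073.31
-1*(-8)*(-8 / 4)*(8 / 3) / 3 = -128 / 9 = -14.22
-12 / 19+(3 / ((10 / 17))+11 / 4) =2743 / 380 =7.22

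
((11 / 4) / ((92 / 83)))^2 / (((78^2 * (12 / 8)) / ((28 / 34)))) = 5834983 / 10504975104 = 0.00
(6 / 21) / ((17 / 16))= 32 / 119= 0.27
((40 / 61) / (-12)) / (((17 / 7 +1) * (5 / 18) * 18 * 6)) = -7 / 13176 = -0.00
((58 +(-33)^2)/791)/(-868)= -37/22148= -0.00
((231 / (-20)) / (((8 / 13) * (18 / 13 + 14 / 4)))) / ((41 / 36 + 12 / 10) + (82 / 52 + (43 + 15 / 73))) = -333432099 / 4089023572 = -0.08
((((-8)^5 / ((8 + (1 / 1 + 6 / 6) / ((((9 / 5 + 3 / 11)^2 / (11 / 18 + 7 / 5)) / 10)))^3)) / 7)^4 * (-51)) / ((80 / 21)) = -17645655062525799545095218644469411704925519599408905426809742135911260356608 / 2059740530578625735466913193760547521714083615776179146462541182171294758115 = -8.57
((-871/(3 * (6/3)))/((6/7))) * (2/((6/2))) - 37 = -8095/54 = -149.91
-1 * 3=-3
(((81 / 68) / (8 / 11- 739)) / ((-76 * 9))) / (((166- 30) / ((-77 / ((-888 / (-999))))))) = -22869 / 15220876288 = -0.00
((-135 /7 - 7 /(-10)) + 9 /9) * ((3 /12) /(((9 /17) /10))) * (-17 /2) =355759 /504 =705.87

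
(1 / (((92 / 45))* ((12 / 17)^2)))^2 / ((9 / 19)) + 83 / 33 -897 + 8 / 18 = -191345654615 / 214511616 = -892.01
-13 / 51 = -0.25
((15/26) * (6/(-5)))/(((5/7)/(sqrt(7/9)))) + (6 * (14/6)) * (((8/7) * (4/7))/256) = 1/28 - 21 * sqrt(7)/65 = -0.82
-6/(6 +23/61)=-366/389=-0.94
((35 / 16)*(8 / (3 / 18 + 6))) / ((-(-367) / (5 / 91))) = 75 / 176527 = 0.00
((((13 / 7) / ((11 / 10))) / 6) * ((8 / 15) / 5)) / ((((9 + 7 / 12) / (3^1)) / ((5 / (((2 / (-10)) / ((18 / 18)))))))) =-416 / 1771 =-0.23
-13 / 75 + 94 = 7037 / 75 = 93.83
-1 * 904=-904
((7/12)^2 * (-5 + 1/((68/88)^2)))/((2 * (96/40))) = -235445/998784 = -0.24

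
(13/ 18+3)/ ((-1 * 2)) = -67/ 36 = -1.86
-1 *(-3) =3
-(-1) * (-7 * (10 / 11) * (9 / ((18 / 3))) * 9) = -945 / 11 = -85.91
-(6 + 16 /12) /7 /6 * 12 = -44 /21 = -2.10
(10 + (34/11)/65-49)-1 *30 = -49301/715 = -68.95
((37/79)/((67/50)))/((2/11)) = 10175/5293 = 1.92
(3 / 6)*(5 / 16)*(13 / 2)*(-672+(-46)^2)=23465 / 16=1466.56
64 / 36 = 16 / 9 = 1.78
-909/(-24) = 303/8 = 37.88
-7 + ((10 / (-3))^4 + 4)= 9757 / 81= 120.46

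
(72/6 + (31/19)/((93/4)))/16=43/57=0.75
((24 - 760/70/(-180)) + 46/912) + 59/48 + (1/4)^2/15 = 242695/9576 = 25.34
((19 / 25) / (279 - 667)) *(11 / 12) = -209 / 116400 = -0.00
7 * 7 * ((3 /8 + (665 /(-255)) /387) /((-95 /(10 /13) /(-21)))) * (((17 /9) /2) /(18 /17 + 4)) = 339055157 /591887088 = 0.57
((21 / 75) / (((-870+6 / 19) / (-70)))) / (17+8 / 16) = 133 / 103275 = 0.00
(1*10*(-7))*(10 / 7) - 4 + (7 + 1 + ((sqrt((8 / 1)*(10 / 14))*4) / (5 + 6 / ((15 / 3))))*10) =-96 + 400*sqrt(70) / 217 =-80.58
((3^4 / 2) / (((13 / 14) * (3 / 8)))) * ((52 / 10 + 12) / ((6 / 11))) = 238392 / 65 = 3667.57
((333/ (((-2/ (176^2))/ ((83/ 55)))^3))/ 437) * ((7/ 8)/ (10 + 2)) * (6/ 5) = -851340076462.30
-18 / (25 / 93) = -1674 / 25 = -66.96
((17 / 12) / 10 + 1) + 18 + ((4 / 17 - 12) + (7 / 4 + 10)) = 39019 / 2040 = 19.13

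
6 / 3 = 2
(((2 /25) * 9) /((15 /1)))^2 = 36 /15625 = 0.00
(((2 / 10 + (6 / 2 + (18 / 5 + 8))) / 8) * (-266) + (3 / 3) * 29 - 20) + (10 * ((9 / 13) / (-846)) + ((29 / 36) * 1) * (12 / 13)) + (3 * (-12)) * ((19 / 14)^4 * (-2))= -5239748629 / 22005165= -238.11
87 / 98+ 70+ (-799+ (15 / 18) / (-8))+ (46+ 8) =-1585757 / 2352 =-674.22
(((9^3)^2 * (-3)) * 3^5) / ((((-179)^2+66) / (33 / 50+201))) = -3906360790587 / 1605350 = -2433339.02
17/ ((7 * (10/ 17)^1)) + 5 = 639/ 70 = 9.13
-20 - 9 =-29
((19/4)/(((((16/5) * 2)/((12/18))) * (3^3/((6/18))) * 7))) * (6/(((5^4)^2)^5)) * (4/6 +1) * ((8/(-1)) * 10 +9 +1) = -19/282889232039451599121093750000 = -0.00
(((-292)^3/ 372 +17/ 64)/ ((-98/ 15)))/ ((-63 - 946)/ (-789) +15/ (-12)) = 1571497957515/ 4423328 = 355275.02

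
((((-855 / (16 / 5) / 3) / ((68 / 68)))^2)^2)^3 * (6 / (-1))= -210329227549452722311198711395263671875 / 140737488355328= -1494479047532967700186637.00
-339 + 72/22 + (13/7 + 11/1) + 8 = -24245/77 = -314.87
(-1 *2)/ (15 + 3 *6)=-2/ 33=-0.06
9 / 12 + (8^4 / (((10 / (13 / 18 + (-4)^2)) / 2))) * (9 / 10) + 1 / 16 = 4931909 / 400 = 12329.77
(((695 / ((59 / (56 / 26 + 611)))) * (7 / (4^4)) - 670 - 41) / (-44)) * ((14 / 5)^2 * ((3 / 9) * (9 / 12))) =4940540493 / 215987200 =22.87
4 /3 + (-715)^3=-1096577621 /3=-365525873.67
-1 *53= -53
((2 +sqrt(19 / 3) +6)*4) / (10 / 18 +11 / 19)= 114*sqrt(57) / 97 +2736 / 97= 37.08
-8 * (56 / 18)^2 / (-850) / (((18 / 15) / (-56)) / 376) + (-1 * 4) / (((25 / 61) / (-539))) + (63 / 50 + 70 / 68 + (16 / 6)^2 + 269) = 81393074 / 20655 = 3940.60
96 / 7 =13.71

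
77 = 77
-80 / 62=-40 / 31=-1.29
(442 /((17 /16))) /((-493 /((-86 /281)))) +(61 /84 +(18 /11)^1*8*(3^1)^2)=15207269179 /128004492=118.80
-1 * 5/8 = -5/8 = -0.62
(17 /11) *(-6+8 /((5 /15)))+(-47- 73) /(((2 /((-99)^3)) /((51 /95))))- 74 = 6532043216 /209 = 31253795.29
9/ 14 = 0.64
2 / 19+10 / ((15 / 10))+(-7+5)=4.77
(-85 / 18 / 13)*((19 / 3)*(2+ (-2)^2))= -1615 / 117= -13.80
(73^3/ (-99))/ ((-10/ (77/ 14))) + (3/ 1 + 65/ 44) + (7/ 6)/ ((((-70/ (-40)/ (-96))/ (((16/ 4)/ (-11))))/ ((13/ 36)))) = 1076173/ 495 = 2174.09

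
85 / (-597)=-85 / 597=-0.14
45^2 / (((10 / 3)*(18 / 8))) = 270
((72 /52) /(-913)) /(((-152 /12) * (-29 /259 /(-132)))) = 83916 /594529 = 0.14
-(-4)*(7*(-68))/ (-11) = 1904/ 11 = 173.09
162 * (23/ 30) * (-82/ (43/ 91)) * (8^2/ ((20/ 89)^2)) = -146820550968/ 5375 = -27315451.34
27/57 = 9/19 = 0.47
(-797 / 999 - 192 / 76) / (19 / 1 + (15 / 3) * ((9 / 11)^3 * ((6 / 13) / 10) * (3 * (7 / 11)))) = -12009060635 / 69513243174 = -0.17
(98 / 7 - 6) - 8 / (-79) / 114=36028 / 4503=8.00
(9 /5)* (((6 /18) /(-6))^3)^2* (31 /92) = 31 /1738402560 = 0.00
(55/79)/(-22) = -5/158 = -0.03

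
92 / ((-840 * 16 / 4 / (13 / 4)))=-299 / 3360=-0.09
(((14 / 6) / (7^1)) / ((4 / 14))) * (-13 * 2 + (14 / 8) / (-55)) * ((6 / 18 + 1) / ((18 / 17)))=-227171 / 5940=-38.24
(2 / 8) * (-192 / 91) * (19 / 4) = -228 / 91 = -2.51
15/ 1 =15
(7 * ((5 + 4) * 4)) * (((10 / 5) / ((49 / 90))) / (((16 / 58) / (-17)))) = -399330 / 7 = -57047.14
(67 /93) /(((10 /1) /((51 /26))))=1139 /8060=0.14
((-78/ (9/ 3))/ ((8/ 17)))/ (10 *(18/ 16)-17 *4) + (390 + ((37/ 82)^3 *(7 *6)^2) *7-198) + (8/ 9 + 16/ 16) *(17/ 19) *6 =1337.50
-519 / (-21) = 173 / 7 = 24.71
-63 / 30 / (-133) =3 / 190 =0.02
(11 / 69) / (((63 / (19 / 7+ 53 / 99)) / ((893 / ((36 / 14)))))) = 1005518 / 352107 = 2.86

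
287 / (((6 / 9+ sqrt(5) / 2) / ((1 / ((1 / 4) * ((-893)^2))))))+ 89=20664 * sqrt(5) / 23126021+ 2058188317 / 23126021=89.00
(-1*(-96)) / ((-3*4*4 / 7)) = -14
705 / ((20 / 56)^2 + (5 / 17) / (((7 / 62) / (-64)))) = -469812 / 111019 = -4.23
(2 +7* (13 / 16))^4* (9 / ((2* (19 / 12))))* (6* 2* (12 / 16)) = 55619453763 / 622592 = 89335.32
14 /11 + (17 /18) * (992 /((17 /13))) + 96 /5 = 364774 /495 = 736.92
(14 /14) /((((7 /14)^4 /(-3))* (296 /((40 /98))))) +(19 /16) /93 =-144113 /2697744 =-0.05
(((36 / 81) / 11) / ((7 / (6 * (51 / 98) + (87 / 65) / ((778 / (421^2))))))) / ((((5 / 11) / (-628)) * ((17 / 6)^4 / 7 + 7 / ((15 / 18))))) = -138056311412352 / 989473378985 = -139.53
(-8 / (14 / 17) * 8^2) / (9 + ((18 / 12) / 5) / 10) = -435200 / 6321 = -68.85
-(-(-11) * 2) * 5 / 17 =-110 / 17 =-6.47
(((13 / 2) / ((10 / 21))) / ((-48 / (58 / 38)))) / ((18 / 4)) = -2639 / 27360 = -0.10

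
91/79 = 1.15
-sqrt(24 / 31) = -2*sqrt(186) / 31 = -0.88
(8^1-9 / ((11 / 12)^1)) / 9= -20 / 99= -0.20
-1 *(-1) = 1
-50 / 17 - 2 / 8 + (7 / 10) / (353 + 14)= -397957 / 124780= -3.19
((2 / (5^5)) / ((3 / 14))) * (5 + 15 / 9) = 112 / 5625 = 0.02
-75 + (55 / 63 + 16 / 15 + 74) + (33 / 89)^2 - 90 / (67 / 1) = -44487733 / 167172705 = -0.27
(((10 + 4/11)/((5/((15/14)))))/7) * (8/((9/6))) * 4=3648/539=6.77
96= 96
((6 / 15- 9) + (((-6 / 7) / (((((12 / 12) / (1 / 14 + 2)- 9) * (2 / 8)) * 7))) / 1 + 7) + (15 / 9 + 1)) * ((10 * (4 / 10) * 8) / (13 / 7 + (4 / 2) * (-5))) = -6530816 / 1478295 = -4.42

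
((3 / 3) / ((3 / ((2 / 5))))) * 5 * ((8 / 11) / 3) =0.16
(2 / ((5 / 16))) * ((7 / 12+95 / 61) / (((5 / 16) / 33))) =2206336 / 1525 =1446.78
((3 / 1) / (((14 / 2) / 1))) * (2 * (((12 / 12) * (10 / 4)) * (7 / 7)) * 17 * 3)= 765 / 7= 109.29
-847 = -847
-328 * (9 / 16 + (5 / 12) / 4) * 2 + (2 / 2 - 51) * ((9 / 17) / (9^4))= -5419922 / 12393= -437.34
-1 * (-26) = 26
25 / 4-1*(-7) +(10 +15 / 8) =201 / 8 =25.12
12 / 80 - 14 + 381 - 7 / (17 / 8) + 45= 139011 / 340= 408.86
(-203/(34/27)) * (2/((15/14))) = -25578/85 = -300.92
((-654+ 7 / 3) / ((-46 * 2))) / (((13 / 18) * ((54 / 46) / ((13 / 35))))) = 391 / 126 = 3.10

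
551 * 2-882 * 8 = -5954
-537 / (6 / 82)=-7339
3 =3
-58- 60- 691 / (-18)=-1433 / 18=-79.61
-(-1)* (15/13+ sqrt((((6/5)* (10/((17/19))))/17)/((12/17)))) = sqrt(323)/17+ 15/13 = 2.21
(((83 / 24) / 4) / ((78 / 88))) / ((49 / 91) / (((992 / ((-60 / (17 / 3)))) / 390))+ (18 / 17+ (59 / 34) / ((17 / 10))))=-8179567 / 1357434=-6.03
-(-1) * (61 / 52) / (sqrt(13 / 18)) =183 * sqrt(26) / 676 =1.38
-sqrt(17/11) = -sqrt(187)/11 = -1.24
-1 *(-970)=970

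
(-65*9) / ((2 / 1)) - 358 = -1301 / 2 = -650.50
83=83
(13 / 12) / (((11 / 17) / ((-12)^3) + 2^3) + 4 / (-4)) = 2448 / 15817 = 0.15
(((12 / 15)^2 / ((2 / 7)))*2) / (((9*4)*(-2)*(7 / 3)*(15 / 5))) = -0.01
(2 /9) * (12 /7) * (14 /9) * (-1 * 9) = -16 /3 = -5.33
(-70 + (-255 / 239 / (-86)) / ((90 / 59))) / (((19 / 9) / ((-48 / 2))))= 155370186 / 195263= 795.70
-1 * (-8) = 8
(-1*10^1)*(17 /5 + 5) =-84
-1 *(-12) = 12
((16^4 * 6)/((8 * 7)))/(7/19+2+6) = 311296/371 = 839.07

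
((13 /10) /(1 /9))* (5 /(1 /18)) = 1053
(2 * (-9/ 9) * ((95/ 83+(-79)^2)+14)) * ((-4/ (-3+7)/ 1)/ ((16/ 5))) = 649075/ 166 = 3910.09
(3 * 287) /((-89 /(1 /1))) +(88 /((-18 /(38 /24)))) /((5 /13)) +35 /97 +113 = 97386284 /1165455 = 83.56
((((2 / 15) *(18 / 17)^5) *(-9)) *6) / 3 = -22674816 / 7099285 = -3.19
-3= -3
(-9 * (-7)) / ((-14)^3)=-9 / 392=-0.02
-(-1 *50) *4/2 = 100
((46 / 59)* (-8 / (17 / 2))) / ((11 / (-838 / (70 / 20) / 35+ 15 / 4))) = 557336 / 2703085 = 0.21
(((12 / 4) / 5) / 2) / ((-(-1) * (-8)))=-3 / 80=-0.04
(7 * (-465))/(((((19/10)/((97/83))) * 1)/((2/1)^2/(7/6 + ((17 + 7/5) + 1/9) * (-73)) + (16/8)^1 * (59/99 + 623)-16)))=-2226824964916400/903379719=-2464993.31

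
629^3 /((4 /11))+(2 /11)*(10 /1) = 30111840949 /44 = 684360021.57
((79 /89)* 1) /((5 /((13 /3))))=1027 /1335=0.77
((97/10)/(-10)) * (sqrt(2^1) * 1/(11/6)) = -291 * sqrt(2)/550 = -0.75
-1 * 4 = -4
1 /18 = 0.06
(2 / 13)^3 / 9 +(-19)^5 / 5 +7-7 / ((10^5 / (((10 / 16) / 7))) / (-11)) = -1566694829606497 / 3163680000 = -495212.80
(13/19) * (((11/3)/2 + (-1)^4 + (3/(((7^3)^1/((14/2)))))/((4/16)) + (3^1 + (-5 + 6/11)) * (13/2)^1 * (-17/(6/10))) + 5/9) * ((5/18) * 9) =171223975/368676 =464.43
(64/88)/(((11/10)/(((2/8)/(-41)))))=-20/4961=-0.00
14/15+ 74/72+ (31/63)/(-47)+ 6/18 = 135257/59220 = 2.28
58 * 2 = 116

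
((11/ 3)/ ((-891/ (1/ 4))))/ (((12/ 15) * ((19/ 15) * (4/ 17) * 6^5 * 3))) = -425/ 2297714688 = -0.00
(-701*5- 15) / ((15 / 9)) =-2112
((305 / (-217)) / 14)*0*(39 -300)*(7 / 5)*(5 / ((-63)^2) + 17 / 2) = 0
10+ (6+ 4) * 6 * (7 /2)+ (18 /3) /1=226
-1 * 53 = -53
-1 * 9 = -9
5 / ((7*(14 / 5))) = 25 / 98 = 0.26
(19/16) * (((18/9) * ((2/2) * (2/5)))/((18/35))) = 1.85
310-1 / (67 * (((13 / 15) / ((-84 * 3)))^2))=-10778270 / 11323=-951.89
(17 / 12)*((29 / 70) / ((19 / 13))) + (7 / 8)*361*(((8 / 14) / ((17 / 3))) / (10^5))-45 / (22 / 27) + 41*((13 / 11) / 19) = -780081131713 / 14922600000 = -52.28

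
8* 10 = 80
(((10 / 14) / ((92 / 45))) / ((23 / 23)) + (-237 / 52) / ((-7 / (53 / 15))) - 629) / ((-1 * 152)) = 13109507 / 3181360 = 4.12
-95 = -95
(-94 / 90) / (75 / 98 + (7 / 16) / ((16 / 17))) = -589568 / 694395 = -0.85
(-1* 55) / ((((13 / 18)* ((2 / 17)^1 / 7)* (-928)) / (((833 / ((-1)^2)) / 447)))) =16355955 / 1797536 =9.10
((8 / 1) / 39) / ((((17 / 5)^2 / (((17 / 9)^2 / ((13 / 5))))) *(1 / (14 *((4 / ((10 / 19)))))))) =106400 / 41067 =2.59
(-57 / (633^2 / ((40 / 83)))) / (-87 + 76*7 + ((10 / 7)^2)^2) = -364952 / 2391069802281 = -0.00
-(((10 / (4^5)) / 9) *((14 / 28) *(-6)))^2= -25 / 2359296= -0.00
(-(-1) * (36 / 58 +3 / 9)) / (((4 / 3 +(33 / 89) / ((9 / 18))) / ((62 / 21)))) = 1.36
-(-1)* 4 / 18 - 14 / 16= -47 / 72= -0.65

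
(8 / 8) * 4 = 4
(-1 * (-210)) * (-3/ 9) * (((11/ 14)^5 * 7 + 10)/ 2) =-4646855/ 10976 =-423.37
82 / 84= 41 / 42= 0.98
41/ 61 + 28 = 1749/ 61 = 28.67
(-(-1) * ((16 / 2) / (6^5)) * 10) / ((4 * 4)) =5 / 7776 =0.00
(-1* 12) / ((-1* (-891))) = -4 / 297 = -0.01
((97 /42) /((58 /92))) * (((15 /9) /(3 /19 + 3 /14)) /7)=423890 /180873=2.34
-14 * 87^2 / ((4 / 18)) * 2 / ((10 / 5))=-476847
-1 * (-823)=823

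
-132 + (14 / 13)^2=-22112 / 169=-130.84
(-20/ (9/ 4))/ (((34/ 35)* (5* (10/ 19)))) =-532/ 153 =-3.48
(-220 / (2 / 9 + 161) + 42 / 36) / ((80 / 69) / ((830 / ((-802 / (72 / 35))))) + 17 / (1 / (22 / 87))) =-858483027 / 16285048928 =-0.05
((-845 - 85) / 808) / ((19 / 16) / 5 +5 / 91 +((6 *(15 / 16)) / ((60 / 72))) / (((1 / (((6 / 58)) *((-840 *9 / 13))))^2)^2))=-1315062486929100 / 101014885508546552549353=-0.00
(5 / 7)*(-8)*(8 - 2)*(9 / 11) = -2160 / 77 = -28.05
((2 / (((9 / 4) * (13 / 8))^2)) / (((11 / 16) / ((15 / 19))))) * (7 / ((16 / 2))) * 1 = 143360 / 953667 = 0.15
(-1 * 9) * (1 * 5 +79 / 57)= -1092 / 19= -57.47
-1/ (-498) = 1/ 498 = 0.00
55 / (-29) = -55 / 29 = -1.90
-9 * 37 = -333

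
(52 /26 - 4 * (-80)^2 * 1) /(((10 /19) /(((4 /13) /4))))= -3741.25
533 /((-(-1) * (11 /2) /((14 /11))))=123.34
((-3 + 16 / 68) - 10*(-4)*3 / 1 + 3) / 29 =2044 / 493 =4.15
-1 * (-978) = 978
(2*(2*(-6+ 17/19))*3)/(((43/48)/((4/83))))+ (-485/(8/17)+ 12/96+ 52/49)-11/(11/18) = -6982633163/6645478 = -1050.73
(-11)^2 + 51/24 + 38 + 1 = 1297/8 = 162.12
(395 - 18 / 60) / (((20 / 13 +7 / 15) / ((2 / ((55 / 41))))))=6311253 / 21505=293.48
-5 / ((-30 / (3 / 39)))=1 / 78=0.01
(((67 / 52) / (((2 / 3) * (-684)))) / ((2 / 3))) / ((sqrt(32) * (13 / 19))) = -67 * sqrt(2) / 86528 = -0.00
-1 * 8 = -8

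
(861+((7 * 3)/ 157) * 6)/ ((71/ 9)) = 1217727/ 11147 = 109.24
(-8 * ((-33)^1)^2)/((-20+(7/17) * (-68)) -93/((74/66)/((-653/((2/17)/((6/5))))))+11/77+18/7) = -1410255/89423713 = -0.02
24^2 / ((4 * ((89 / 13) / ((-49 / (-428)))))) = 22932 / 9523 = 2.41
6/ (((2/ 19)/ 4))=228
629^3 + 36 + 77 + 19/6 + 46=1493150107/6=248858351.17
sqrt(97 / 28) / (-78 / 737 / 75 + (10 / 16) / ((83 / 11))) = 22.86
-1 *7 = -7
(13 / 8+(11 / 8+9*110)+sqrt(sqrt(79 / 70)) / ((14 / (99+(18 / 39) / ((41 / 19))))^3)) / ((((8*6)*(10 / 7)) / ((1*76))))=1507.15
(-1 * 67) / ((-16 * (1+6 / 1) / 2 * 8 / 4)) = 67 / 112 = 0.60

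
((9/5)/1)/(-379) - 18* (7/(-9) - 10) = 367621/1895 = 194.00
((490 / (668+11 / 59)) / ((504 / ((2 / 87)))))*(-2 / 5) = -413 / 30868209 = -0.00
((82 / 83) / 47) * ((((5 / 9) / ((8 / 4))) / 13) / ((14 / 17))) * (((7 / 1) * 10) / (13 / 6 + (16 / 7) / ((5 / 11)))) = 1219750 / 229882029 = 0.01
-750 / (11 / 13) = -9750 / 11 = -886.36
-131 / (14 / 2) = -131 / 7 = -18.71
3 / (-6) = -1 / 2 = -0.50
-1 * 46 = -46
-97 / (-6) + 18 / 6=115 / 6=19.17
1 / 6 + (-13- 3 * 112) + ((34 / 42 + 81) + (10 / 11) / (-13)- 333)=-3604163 / 6006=-600.09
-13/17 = -0.76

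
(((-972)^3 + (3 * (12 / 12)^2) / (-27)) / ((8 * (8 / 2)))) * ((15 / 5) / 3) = -8264970433 / 288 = -28697814.00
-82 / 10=-41 / 5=-8.20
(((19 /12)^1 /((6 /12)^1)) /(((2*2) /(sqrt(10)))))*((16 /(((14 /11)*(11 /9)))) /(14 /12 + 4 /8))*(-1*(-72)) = 12312*sqrt(10) /35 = 1112.40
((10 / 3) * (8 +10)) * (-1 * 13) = -780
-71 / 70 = -1.01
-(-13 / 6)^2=-169 / 36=-4.69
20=20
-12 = -12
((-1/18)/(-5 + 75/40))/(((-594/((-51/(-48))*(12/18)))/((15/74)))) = -17/3956040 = -0.00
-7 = -7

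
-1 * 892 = -892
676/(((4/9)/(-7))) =-10647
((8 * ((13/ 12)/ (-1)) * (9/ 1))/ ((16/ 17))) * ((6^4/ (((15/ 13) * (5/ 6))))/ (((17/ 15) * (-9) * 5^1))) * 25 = 54756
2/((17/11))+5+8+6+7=464/17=27.29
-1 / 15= -0.07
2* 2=4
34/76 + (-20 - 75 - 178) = -10357/38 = -272.55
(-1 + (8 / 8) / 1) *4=0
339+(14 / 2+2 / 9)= 3116 / 9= 346.22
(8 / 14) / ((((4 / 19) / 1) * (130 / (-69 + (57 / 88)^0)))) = -646 / 455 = -1.42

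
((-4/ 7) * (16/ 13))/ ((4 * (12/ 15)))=-20/ 91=-0.22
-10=-10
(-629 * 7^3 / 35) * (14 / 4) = -215747 / 10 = -21574.70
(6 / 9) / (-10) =-1 / 15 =-0.07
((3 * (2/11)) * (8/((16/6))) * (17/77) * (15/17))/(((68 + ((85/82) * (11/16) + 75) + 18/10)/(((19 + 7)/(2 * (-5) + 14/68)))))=-173971200/29915049857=-0.01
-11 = -11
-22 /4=-11 /2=-5.50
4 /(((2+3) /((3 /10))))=6 /25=0.24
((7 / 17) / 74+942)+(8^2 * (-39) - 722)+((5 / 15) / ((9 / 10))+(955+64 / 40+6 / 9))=-223896637 / 169830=-1318.36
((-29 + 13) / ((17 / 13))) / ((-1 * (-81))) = -208 / 1377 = -0.15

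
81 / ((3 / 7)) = 189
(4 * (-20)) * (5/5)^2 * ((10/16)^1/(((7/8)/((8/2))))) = -1600/7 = -228.57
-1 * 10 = -10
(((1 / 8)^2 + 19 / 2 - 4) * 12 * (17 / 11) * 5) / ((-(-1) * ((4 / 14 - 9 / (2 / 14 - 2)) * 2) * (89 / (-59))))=-33.03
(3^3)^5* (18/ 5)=258280326/ 5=51656065.20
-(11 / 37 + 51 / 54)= -827 / 666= -1.24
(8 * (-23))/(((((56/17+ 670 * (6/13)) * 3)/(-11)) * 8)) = 55913/207204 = 0.27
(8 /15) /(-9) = -8 /135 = -0.06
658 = 658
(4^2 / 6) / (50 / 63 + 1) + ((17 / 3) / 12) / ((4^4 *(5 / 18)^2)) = 1092489 / 723200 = 1.51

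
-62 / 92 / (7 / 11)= -341 / 322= -1.06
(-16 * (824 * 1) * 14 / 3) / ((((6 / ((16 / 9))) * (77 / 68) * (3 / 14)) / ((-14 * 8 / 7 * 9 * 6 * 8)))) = 51409584128 / 99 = 519288728.57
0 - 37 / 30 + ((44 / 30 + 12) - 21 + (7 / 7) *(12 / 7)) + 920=191719 / 210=912.95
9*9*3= 243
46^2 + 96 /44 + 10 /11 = 2119.09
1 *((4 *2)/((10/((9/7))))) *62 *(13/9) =92.11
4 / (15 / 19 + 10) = 76 / 205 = 0.37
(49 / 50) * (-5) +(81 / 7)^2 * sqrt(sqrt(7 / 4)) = -49 / 10 +6561 * sqrt(2) * 7^(1 / 4) / 98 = 149.10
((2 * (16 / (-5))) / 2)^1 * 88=-1408 / 5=-281.60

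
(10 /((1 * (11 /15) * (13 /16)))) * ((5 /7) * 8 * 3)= 287.71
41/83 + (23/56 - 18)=-79459/4648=-17.10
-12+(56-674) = -630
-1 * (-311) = 311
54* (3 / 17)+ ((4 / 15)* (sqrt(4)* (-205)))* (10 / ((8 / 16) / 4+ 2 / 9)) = -266838 / 85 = -3139.27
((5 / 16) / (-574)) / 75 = -1 / 137760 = -0.00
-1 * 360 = -360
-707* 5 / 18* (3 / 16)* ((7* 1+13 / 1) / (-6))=17675 / 144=122.74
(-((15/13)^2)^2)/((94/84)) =-1.58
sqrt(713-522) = sqrt(191) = 13.82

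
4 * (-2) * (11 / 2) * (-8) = 352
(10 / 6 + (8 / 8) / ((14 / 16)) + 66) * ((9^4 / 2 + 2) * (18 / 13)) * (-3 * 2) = -13135050 / 7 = -1876435.71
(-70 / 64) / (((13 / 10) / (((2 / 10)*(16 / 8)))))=-0.34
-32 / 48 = -2 / 3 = -0.67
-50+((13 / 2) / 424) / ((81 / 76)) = -858353 / 17172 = -49.99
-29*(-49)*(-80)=-113680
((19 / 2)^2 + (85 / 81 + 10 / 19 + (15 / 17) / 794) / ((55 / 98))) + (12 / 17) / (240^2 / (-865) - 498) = 692330939002655 / 7439751808236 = 93.06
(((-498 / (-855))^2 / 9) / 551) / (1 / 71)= 1956476 / 402794775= 0.00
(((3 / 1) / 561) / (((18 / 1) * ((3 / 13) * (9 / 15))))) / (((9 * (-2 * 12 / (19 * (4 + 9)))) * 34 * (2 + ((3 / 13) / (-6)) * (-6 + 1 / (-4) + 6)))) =-0.00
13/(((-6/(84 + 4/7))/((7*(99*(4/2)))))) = -253968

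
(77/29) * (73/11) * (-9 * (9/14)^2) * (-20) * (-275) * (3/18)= -60076.66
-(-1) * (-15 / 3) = -5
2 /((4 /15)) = 15 /2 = 7.50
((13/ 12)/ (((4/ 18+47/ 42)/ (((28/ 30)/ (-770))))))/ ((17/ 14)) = -49/ 60775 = -0.00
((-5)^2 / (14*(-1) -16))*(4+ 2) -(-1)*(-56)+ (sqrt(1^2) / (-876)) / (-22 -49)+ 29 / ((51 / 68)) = -1389043 / 62196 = -22.33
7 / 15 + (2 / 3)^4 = 269 / 405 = 0.66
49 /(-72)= -49 /72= -0.68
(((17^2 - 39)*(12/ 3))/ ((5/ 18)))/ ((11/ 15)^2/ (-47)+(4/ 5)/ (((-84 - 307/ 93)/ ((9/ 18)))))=-309090330000/ 1375789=-224664.05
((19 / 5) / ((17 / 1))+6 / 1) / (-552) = -23 / 2040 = -0.01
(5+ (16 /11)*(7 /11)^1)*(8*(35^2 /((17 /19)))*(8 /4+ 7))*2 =2403097200 /2057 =1168253.38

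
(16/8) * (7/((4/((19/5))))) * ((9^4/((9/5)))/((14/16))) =55404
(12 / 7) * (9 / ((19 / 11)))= 8.93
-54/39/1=-18/13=-1.38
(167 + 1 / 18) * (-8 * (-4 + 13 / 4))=3007 / 3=1002.33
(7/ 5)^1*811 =1135.40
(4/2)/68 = 1/34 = 0.03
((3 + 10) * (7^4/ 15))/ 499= 4.17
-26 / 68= -13 / 34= -0.38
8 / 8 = 1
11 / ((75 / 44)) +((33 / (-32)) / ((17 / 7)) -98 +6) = -3507629 / 40800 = -85.97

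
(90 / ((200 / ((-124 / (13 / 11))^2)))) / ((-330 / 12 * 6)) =-126852 / 4225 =-30.02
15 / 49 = 0.31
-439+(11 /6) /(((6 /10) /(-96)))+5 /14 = -30743 /42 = -731.98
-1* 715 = -715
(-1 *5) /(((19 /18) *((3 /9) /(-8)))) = 2160 /19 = 113.68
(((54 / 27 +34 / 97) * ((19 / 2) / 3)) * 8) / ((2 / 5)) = 14440 / 97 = 148.87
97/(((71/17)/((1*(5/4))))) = 8245/284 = 29.03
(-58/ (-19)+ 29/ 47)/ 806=3277/ 719758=0.00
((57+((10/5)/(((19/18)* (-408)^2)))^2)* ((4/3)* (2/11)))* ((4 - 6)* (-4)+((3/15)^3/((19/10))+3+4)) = 3135627518563031/15123782229600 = 207.33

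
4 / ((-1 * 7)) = -0.57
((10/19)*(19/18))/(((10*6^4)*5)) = 1/116640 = 0.00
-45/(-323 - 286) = 15/203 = 0.07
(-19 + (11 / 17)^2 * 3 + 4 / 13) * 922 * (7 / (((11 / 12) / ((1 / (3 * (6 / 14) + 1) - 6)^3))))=111769829667153 / 5289856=21129087.38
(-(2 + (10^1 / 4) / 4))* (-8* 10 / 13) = 210 / 13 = 16.15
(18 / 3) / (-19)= -6 / 19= -0.32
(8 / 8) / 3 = 1 / 3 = 0.33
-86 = -86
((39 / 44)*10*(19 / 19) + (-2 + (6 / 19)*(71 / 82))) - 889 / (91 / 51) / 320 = 198913787 / 35647040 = 5.58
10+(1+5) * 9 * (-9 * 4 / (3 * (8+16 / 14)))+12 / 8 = -475 / 8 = -59.38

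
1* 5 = 5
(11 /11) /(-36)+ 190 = 189.97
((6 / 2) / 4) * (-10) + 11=7 / 2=3.50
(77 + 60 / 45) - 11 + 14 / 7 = 208 / 3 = 69.33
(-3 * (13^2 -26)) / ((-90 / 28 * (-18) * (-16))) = 1001 / 2160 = 0.46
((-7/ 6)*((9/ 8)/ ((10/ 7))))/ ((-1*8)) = 147/ 1280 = 0.11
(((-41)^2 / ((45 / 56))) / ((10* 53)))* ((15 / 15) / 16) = 11767 / 47700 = 0.25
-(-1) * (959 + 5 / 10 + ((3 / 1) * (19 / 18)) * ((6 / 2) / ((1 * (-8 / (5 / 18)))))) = 276241 / 288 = 959.17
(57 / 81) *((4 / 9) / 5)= 76 / 1215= 0.06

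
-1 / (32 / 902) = -451 / 16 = -28.19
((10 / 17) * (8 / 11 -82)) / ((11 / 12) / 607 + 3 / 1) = -65118960 / 4088381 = -15.93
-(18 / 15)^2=-36 / 25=-1.44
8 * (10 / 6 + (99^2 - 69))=233608 / 3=77869.33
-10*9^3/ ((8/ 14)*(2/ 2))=-25515/ 2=-12757.50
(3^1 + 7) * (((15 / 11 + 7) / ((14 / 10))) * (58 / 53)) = 266800 / 4081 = 65.38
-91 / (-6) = 15.17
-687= -687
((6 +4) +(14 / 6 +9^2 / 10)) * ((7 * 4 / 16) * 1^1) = 4291 / 120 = 35.76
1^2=1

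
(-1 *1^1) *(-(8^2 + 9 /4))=265 /4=66.25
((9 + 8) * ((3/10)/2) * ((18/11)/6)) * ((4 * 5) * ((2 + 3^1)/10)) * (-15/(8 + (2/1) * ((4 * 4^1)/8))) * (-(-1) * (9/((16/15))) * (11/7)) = -103275/896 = -115.26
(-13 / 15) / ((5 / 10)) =-26 / 15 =-1.73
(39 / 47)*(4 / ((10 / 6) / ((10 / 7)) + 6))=936 / 2021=0.46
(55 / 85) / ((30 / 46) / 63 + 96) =5313 / 788341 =0.01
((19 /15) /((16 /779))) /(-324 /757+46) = 11204357 /8279520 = 1.35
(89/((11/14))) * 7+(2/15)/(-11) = 792.90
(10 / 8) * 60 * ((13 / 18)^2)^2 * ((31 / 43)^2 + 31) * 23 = 119638458875 / 8087526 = 14792.96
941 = 941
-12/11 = -1.09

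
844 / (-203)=-844 / 203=-4.16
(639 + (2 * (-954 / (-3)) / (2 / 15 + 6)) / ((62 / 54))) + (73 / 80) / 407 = 16931317169 / 23215280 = 729.32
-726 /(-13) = 55.85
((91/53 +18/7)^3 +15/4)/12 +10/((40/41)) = 41998931461/2451110928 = 17.13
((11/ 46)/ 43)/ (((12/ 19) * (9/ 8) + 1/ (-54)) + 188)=5643/ 191468422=0.00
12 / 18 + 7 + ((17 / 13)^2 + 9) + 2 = 10331 / 507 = 20.38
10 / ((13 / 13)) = 10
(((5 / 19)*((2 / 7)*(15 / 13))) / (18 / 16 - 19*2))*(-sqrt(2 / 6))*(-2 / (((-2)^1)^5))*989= 4945*sqrt(3) / 102011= 0.08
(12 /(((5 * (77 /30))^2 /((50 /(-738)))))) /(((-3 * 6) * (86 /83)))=8300 /31358481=0.00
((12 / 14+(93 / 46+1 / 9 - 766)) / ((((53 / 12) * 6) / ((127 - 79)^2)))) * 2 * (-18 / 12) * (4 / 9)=2264271872 / 25599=88451.58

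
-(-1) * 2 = 2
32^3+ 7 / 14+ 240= 66017 / 2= 33008.50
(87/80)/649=0.00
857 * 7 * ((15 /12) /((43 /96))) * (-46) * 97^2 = -311574142320 /43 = -7245910286.51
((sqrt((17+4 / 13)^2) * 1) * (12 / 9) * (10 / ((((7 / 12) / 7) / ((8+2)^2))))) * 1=3600000 / 13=276923.08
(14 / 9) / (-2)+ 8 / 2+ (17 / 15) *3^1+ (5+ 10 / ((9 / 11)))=1073 / 45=23.84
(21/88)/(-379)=-21/33352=-0.00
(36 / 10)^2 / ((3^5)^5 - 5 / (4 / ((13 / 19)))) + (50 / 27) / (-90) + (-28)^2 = 306687381126095851657 / 391193150979438225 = 783.98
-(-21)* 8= 168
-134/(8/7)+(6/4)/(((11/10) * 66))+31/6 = -162715/1452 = -112.06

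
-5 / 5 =-1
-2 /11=-0.18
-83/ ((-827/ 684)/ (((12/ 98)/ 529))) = 0.02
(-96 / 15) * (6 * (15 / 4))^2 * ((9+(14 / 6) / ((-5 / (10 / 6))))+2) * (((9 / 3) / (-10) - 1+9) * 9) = -2295216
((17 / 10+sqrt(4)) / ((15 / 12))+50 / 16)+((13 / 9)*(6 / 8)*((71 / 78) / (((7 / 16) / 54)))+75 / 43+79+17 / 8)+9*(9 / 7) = 6689421 / 30100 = 222.24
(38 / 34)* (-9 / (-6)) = 57 / 34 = 1.68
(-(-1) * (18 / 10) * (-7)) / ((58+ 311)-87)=-21 / 470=-0.04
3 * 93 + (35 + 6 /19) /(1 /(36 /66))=5667 /19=298.26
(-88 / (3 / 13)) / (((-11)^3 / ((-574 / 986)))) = -29848 / 178959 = -0.17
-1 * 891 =-891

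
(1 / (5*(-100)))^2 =1 / 250000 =0.00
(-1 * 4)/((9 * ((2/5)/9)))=-10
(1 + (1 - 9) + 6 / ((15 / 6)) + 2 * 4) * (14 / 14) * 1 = 17 / 5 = 3.40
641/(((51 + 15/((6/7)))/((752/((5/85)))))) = 16389088/137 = 119628.38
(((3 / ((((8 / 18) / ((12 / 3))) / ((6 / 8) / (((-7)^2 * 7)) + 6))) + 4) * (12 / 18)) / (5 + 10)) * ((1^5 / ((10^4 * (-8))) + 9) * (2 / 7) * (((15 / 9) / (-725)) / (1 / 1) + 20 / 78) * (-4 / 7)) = -2.76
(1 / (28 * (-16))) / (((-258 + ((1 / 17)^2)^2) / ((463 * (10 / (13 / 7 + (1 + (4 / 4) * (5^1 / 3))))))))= 116010669 / 13101437536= 0.01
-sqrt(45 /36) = -sqrt(5) /2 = -1.12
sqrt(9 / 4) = 3 / 2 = 1.50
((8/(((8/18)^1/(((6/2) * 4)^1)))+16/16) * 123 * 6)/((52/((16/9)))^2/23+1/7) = 412536096/96191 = 4288.72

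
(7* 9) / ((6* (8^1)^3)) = 21 / 1024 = 0.02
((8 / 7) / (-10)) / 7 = -4 / 245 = -0.02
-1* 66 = -66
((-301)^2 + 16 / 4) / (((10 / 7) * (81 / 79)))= 10020913 / 162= 61857.49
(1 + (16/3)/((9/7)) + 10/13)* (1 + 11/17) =58156/5967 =9.75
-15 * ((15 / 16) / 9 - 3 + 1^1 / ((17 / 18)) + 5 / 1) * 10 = -64525 / 136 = -474.45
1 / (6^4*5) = 1 / 6480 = 0.00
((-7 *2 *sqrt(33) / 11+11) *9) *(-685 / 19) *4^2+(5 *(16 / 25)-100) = -5434396 / 95+1380960 *sqrt(33) / 209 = -19247.18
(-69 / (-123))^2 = 529 / 1681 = 0.31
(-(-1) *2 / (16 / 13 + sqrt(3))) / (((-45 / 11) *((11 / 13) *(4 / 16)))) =21632 / 11295-17576 *sqrt(3) / 11295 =-0.78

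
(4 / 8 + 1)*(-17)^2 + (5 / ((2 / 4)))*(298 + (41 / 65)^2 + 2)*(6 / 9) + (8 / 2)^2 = 2452.15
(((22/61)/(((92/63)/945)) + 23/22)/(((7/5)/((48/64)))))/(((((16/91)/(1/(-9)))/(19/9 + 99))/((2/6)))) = -53501204575/20001168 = -2674.90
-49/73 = -0.67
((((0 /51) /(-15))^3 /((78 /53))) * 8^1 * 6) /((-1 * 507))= 0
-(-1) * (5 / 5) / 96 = 1 / 96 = 0.01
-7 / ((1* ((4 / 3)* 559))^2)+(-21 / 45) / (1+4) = -35002597 / 374977200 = -0.09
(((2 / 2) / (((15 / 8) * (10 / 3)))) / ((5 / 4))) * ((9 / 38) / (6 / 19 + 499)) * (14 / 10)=0.00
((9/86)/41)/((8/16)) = 9/1763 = 0.01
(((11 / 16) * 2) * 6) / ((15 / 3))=33 / 20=1.65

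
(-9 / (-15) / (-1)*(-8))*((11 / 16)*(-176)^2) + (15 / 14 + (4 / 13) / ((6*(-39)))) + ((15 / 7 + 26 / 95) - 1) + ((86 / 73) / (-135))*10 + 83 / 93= 1403912124629627 / 13733671770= 102224.09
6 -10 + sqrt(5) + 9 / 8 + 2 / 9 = -191 / 72 + sqrt(5) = -0.42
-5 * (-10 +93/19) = 485/19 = 25.53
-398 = -398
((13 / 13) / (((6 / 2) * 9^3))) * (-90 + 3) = -29 / 729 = -0.04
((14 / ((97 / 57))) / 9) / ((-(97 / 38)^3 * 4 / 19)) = -69330772 / 265587843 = -0.26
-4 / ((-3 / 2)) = 8 / 3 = 2.67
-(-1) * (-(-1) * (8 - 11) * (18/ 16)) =-27/ 8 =-3.38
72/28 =18/7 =2.57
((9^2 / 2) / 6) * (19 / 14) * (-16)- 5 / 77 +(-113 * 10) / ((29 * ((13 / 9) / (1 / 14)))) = -4312642 / 29029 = -148.56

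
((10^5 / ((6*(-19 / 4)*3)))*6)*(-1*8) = 56140.35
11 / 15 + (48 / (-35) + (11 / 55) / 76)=-0.64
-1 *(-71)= 71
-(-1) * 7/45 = 7/45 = 0.16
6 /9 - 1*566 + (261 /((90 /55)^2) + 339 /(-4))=-9947 /18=-552.61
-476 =-476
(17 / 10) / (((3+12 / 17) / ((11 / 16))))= 3179 / 10080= 0.32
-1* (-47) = 47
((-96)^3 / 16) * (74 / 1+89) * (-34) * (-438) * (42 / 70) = -80535173529.60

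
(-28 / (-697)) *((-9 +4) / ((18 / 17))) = -70 / 369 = -0.19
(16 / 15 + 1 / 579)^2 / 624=1062961 / 581084400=0.00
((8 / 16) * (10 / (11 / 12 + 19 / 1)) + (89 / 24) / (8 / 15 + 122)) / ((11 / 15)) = 14828925 / 38656816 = 0.38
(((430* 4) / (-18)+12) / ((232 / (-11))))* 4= 4136 / 261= 15.85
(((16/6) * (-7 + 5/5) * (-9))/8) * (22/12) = 33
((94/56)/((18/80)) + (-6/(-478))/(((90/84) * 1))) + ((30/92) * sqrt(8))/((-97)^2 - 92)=15 * sqrt(2)/214291 + 562532/75285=7.47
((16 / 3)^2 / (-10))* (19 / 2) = -1216 / 45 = -27.02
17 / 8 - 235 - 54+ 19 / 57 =-6877 / 24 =-286.54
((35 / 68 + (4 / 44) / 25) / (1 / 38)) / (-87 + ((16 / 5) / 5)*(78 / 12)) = -9693 / 40766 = -0.24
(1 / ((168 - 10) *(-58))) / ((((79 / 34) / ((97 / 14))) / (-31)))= 51119 / 5067692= 0.01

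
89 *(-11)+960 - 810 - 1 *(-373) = -456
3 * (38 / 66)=19 / 11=1.73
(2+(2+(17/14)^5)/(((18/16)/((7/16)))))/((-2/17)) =-29814923/921984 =-32.34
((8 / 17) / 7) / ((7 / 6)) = 48 / 833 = 0.06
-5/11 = -0.45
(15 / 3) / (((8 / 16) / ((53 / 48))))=265 / 24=11.04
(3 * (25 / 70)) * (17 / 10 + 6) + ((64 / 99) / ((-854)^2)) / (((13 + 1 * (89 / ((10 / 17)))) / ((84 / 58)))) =1351515875681 / 163820105988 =8.25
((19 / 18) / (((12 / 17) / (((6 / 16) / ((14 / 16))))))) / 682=323 / 343728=0.00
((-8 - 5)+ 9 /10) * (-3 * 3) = 1089 /10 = 108.90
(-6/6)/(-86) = 1/86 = 0.01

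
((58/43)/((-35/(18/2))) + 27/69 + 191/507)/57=7391738/1000338885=0.01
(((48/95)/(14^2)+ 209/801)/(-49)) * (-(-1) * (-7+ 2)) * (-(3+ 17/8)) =-40282787/292326552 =-0.14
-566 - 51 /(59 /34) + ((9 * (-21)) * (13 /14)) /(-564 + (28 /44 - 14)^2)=-1091294257 /1834310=-594.93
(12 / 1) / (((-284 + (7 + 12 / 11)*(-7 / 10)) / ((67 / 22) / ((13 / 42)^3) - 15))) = -84777720 / 23334337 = -3.63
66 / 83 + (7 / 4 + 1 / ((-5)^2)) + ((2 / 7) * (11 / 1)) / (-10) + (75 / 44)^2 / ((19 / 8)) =466734011 / 133571900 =3.49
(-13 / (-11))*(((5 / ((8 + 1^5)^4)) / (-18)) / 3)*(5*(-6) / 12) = 325 / 7794468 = 0.00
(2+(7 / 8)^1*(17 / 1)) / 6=45 / 16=2.81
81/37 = 2.19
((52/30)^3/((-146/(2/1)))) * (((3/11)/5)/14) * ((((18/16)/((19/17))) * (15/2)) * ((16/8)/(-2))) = 112047/53399500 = 0.00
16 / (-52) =-4 / 13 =-0.31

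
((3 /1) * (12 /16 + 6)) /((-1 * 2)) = -81 /8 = -10.12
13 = 13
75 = 75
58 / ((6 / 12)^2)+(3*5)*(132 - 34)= 1702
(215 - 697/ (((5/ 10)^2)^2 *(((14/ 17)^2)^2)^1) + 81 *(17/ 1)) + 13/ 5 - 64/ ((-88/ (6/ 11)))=-32902652712/ 1452605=-22650.79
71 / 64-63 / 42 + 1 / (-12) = -91 / 192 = -0.47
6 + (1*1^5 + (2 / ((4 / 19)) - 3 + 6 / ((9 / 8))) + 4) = 137 / 6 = 22.83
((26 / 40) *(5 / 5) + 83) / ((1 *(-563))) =-1673 / 11260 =-0.15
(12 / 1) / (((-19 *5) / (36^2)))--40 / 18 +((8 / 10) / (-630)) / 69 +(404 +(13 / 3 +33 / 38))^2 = 26251419098467 / 156926700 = 167284.59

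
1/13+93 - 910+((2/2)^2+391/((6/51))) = 65197/26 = 2507.58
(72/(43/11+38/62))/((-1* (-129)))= 1364/11051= 0.12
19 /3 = 6.33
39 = 39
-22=-22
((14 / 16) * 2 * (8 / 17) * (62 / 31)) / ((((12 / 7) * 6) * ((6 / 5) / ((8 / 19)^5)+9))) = 286720 / 178476183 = 0.00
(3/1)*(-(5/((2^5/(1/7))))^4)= -1875/2517630976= -0.00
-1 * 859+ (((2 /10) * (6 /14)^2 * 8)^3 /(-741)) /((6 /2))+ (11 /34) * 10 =-52844343210524 /61751018875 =-855.76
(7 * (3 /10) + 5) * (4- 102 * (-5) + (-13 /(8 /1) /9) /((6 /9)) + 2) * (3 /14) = 351521 /448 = 784.65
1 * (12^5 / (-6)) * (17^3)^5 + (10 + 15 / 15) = -118710408792215080567285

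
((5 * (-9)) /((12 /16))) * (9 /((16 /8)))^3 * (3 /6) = -10935 /4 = -2733.75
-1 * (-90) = 90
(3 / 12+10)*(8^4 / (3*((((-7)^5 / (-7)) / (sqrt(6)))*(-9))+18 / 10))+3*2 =23347024102 / 3891240657 - 2520089600*sqrt(6) / 3891240657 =4.41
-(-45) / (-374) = -45 / 374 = -0.12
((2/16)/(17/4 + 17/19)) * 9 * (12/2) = 513/391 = 1.31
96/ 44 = 24/ 11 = 2.18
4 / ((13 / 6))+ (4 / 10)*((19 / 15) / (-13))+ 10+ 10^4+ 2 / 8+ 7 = 39074323 / 3900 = 10019.06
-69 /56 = -1.23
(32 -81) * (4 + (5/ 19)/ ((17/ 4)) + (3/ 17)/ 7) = -64687/ 323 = -200.27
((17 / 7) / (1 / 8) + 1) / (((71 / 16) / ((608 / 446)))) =695552 / 110831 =6.28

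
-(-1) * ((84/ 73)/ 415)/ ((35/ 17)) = 204/ 151475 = 0.00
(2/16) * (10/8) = 5/32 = 0.16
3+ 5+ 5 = 13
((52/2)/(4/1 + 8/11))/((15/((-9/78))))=-0.04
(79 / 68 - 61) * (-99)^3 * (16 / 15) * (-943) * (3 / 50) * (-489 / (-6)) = -606865670504379 / 2125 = -285583844943.24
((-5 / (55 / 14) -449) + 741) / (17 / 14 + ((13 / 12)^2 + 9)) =247968 / 9713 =25.53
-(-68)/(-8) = -17/2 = -8.50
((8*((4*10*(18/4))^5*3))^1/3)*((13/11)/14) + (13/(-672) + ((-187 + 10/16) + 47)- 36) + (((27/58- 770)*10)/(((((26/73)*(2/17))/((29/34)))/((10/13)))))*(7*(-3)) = 22773741043094395/178464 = 127609719848.79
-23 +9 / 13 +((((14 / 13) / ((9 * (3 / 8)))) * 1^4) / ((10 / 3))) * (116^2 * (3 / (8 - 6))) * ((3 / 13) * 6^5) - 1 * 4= 3467131.05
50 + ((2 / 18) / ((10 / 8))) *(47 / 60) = 50.07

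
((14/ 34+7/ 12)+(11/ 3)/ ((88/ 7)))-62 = -8257/ 136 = -60.71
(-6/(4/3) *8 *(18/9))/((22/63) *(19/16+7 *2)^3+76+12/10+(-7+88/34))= -87736320/1579388837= -0.06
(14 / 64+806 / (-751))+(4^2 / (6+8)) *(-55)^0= 48511 / 168224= 0.29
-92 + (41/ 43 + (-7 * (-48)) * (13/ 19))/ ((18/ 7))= -32731/ 14706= -2.23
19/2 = 9.50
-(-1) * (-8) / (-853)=8 / 853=0.01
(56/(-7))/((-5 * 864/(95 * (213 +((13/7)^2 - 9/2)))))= 394649/10584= 37.29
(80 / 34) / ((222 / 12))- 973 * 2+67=-1878.87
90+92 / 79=91.16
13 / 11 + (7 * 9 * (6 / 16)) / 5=2599 / 440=5.91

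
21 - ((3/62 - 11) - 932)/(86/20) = 320308/1333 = 240.29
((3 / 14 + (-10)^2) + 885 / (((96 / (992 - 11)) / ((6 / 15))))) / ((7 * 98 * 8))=416377 / 614656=0.68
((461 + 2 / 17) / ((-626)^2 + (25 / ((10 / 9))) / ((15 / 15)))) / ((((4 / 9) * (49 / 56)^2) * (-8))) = -282204 / 652902901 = -0.00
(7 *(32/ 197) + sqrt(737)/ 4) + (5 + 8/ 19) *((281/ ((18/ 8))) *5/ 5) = sqrt(737)/ 4 + 22845388/ 33687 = 684.95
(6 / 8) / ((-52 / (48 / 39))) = -3 / 169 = -0.02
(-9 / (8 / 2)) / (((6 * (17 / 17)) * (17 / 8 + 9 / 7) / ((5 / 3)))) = -0.18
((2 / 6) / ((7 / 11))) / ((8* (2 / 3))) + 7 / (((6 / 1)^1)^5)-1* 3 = -157901 / 54432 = -2.90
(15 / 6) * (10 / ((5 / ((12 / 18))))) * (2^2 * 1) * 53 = 2120 / 3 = 706.67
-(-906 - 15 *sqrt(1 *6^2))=996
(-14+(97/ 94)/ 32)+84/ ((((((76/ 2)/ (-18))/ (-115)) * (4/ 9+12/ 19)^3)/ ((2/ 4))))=11599747395/ 6364928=1822.45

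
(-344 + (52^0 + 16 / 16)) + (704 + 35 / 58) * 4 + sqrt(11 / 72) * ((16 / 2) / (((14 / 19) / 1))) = 19 * sqrt(22) / 21 + 71816 / 29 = 2480.66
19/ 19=1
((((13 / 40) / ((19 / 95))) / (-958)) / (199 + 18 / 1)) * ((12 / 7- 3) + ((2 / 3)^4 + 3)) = -3523 / 235742724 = -0.00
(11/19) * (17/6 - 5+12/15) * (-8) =1804/285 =6.33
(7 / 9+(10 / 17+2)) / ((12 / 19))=9785 / 1836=5.33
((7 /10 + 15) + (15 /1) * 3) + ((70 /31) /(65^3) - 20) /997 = 206016523793 /3395133950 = 60.68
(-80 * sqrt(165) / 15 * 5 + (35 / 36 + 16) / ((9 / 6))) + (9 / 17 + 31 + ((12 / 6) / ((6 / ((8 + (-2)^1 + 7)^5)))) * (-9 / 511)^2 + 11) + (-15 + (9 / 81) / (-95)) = 1758820659173 / 22772362410-80 * sqrt(165) / 3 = -265.30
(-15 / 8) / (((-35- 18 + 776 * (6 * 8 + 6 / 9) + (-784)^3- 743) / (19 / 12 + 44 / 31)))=16755 / 1433995523968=0.00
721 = 721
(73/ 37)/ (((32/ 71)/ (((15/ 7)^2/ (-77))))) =-1166175/ 4467232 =-0.26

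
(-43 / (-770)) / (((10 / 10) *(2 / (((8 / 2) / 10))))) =43 / 3850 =0.01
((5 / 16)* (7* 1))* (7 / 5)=49 / 16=3.06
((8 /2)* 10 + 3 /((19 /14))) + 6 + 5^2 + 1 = 1410 /19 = 74.21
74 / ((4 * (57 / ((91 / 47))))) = 3367 / 5358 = 0.63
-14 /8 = -7 /4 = -1.75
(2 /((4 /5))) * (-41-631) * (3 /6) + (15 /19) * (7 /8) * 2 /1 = -63735 /76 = -838.62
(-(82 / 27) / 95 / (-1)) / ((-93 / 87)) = -0.03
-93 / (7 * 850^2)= -93 / 5057500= -0.00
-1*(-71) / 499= 71 / 499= 0.14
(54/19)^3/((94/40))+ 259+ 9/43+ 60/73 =273018682694/1011928847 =269.80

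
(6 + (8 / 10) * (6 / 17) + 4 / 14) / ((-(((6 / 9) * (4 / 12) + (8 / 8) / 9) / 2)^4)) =-5064768 / 595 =-8512.22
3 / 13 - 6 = -75 / 13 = -5.77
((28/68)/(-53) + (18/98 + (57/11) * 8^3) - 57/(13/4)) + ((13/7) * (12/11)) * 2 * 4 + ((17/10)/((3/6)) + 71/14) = 167959697513/63133070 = 2660.41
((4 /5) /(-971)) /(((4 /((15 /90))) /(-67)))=67 /29130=0.00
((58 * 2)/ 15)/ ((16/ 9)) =87/ 20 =4.35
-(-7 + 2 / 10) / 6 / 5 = 17 / 75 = 0.23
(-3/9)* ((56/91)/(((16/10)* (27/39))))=-5/27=-0.19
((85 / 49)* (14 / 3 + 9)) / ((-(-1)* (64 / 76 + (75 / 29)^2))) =55686815 / 17688657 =3.15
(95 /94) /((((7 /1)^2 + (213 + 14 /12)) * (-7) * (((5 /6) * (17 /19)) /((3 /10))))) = -9747 /44156735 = -0.00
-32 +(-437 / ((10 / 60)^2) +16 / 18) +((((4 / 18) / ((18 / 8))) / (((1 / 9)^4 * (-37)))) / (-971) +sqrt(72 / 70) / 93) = -5096885804 / 323343 +2 * sqrt(35) / 1085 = -15763.08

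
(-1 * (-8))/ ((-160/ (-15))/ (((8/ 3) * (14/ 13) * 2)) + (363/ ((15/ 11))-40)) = 140/ 3991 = 0.04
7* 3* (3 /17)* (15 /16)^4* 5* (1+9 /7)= 2278125 /69632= 32.72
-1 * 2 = -2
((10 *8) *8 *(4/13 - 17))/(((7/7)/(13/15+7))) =-3277568/39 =-84040.21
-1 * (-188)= 188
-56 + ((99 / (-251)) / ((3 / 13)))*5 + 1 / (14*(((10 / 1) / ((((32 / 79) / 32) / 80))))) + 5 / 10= -14223602149 / 222084800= -64.05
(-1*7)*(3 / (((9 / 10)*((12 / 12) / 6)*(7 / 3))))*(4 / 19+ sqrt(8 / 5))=-24*sqrt(10)-240 / 19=-88.53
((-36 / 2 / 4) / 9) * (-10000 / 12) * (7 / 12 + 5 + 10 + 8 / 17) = 6689.13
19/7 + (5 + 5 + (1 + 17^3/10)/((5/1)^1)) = 38911/350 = 111.17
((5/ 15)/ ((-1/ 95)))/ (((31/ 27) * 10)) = -171/ 62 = -2.76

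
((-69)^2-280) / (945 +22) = 4481 / 967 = 4.63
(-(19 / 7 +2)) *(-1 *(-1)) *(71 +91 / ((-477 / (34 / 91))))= -372163 / 1113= -334.38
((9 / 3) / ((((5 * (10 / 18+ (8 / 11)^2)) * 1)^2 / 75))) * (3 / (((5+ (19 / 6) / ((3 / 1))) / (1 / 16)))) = 288178803 / 1216231592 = 0.24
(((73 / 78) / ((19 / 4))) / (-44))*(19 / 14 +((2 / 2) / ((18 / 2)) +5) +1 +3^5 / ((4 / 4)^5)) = -11023 / 9828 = -1.12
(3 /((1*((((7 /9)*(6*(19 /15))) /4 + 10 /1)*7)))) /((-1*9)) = -30 /7231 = -0.00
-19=-19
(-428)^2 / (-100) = -45796 / 25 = -1831.84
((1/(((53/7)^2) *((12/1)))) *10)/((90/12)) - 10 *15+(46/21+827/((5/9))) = 1186380056/884835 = 1340.79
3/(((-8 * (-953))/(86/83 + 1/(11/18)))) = 915/870089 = 0.00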